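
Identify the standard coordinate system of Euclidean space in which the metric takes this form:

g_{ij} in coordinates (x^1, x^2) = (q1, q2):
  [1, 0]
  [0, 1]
All components are constant and the metric is the identity, i.e. orthonormal rectilinear coordinates.
Cartesian (2D) coordinates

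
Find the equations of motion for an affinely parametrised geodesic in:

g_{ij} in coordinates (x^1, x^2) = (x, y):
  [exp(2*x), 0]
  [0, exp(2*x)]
Geodesic equation: d^2x^k/dλ^2 + Γ^k_{ij} (dx^i/dλ)(dx^j/dλ) = 0.
Non-zero Christoffel symbols:
Γ^x_{x x} = 1
Γ^x_{y y} = -1
Γ^y_{x y} = 1
Substituting (the symmetric pair Γ^k_{ij}, Γ^k_{ji} combines into a factor 2):
d^2x/dλ^2 + (dx/dλ)^2 - (dy/dλ)^2 = 0
d^2y/dλ^2 + 2 (dx/dλ)(dy/dλ) = 0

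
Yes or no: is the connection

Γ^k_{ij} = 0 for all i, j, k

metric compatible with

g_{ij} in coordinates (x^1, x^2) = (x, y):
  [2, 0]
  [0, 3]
Using ∇_k g_{ij} = ∂_k g_{ij} - Γ^m_{ki} g_{mj} - Γ^m_{kj} g_{im}:
e.g. ∇_x g_{xx} = (0) - (0) - (0) = 0
Every component ∇_k g_{ij} vanishes: the connection is metric compatible.
Yes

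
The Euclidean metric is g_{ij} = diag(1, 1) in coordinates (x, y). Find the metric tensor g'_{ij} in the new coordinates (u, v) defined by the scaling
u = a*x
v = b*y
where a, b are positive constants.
Invert the transformation: x = u/a, y = v/b
g'_{ij} = (∂x^k/∂x'^i)(∂x^l/∂x'^j) g_{kl}; with g_{kl} = δ_{kl} this is Σ_k (∂x^k/∂x'^i)(∂x^k/∂x'^j).
Jacobian: ∂x/∂u = 1/a, ∂x/∂v = 0, ∂y/∂u = 0, ∂y/∂v = 1/b
g'_{uu} = (1/a)(1/a) + (0)(0) = 1/a^2
g'_{uv} = (1/a)(0) + (0)(1/b) = 0
g'_{vv} = (0)(0) + (1/b)(1/b) = 1/b^2
g'_{ij} = diag(1/a^2, 1/b^2)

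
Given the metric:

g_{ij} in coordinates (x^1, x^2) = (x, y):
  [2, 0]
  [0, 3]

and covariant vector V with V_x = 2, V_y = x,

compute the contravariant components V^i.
Inverse metric (diagonal): g^{xx} = 1/2, g^{yy} = 1/3
V^i = g^{ij} V_j:
V^x = (1/2)(2) + (0)(x) = 1
V^y = (0)(2) + (1/3)(x) = x/3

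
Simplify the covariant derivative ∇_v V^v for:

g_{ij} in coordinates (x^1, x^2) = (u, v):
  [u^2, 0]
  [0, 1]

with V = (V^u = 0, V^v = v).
Non-zero Christoffel symbols:
Γ^u_{u u} = 1/u
∇_v V^v = ∂_v V^v + Γ^v_{v j} V^j
  = (1) + (0)(0) + (0)(v)
  = 1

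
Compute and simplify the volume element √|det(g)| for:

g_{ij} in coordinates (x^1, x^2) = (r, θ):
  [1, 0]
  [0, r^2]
det(g) = r^2
√|det(g)| = r
Volume element: dV = r dr dθ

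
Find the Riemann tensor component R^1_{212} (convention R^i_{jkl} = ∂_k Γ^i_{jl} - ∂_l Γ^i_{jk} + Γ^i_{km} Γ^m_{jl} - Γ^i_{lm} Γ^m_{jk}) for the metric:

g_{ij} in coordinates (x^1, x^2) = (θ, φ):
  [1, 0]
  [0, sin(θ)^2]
Non-zero Christoffel symbols (Γ^k_{ij} = Γ^k_{ji}):
Γ^θ_{φ φ} = -sin(2*θ)/2
Γ^φ_{θ φ} = 1/tan(θ)
R^θ_{φ θ φ} = ∂_θ Γ^θ_{φ φ} - ∂_φ Γ^θ_{φ θ} + Γ^θ_{θ m} Γ^m_{φ φ} - Γ^θ_{φ m} Γ^m_{φ θ}
  = (-cos(2*θ)) - (0) + (0) - (-cos(θ)^2) = sin(θ)^2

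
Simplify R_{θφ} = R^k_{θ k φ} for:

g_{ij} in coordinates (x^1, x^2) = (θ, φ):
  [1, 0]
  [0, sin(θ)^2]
Non-zero Christoffel symbols (Γ^k_{ij} = Γ^k_{ji}):
Γ^θ_{φ φ} = -sin(2*θ)/2
Γ^φ_{θ φ} = 1/tan(θ)
R^θ_{θ θ φ} = 0 (a repeated index in an antisymmetric pair)
R^φ_{θ φ φ} = 0 (a repeated index in an antisymmetric pair)
R_{θφ} = R^θ_{θ θ φ} + R^φ_{θ φ φ} = (0) + (0) = 0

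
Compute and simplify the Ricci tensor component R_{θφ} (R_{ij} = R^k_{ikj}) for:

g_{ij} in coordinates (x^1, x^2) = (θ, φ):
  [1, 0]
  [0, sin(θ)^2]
Non-zero Christoffel symbols (Γ^k_{ij} = Γ^k_{ji}):
Γ^θ_{φ φ} = -sin(2*θ)/2
Γ^φ_{θ φ} = 1/tan(θ)
R^θ_{θ θ φ} = 0 (a repeated index in an antisymmetric pair)
R^φ_{θ φ φ} = 0 (a repeated index in an antisymmetric pair)
R_{θφ} = R^θ_{θ θ φ} + R^φ_{θ φ φ} = (0) + (0) = 0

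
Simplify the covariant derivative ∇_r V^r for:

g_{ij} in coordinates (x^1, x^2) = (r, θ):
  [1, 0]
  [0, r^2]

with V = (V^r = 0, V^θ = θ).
Non-zero Christoffel symbols:
Γ^r_{θ θ} = -r
Γ^θ_{r θ} = 1/r
∇_r V^r = ∂_r V^r + Γ^r_{r j} V^j
  = (0) + (0)(0) + (0)(θ)
  = 0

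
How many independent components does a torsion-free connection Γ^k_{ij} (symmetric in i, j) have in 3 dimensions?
Γ^k_{ij} has n choices for the upper index and n(n+1)/2 independent symmetric lower index pairs.
Total = 3 × 3×4/2 = 3 × 6 = 18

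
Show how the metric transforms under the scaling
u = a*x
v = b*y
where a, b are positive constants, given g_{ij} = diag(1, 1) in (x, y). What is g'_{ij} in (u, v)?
Invert the transformation: x = u/a, y = v/b
g'_{ij} = (∂x^k/∂x'^i)(∂x^l/∂x'^j) g_{kl}; with g_{kl} = δ_{kl} this is Σ_k (∂x^k/∂x'^i)(∂x^k/∂x'^j).
Jacobian: ∂x/∂u = 1/a, ∂x/∂v = 0, ∂y/∂u = 0, ∂y/∂v = 1/b
g'_{uu} = (1/a)(1/a) + (0)(0) = 1/a^2
g'_{uv} = (1/a)(0) + (0)(1/b) = 0
g'_{vv} = (0)(0) + (1/b)(1/b) = 1/b^2
g'_{ij} = diag(1/a^2, 1/b^2)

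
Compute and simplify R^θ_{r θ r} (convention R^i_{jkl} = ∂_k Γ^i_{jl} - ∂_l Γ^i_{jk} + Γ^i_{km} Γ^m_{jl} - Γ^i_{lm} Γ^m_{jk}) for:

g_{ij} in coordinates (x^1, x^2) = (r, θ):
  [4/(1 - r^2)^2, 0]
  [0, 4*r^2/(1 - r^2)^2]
Non-zero Christoffel symbols (Γ^k_{ij} = Γ^k_{ji}):
Γ^r_{r r} = 2*r/(1 - r^2)
Γ^r_{θ θ} = (r^3 + r)/(r^2 - 1)
Γ^θ_{r θ} = (-r^2 - 1)/(r^3 - r)
R^θ_{r θ r} = ∂_θ Γ^θ_{r r} - ∂_r Γ^θ_{r θ} + Γ^θ_{θ m} Γ^m_{r r} - Γ^θ_{r m} Γ^m_{r θ}
  = (0) - ((r^4 + 4*r^2 - 1)/(r^3 - r)^2) + (2*(r^2 + 1)/(r^2 - 1)^2) - ((r^2 + 1)^2/(r^3 - r)^2) = -4/(r^2 - 1)^2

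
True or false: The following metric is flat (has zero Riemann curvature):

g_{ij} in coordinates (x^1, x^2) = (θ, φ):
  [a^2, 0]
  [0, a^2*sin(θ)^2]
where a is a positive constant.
Non-zero Christoffel symbols:
Γ^θ_{φ φ} = -sin(2*θ)/2
Γ^φ_{θ φ} = 1/tan(θ)
Ricci tensor: R_{θθ} = 1, R_{θφ} = 0, R_{φφ} = sin(θ)^2
The Ricci tensor is non-zero, so the Riemann tensor is non-zero: not flat.
False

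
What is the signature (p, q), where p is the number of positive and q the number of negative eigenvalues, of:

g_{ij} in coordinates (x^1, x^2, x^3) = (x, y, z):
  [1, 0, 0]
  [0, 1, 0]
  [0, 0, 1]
The metric is diagonal, so its eigenvalues are the diagonal entries: 1, 1, 1 (at a generic point, where coordinate-dependent entries are positive).
3 positive, 0 negative.
(3, 0) - Riemannian (positive definite)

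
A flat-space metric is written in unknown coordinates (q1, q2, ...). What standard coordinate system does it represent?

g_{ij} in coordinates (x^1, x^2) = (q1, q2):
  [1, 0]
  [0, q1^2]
The line element ds^2 = dq1^2 + q1^2 dq2^2 is dr^2 + r^2 dθ^2 with q1 = r, q2 = θ.
polar coordinates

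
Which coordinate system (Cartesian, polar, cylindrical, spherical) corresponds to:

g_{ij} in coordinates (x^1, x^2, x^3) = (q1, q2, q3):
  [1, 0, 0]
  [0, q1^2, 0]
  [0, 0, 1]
The line element ds^2 = dq1^2 + q1^2 dq2^2 + dq3^2 is dr^2 + r^2 dθ^2 + dz^2 with q1 = r, q2 = θ, q3 = z.
cylindrical coordinates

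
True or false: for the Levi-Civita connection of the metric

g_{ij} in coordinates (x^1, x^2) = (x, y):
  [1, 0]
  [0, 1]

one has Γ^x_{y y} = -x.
Γ^x_{y y} = (1/2) g^{xx} (∂_y g_{xy} + ∂_y g_{xy} - ∂_x g_{yy}) = (1/2)(1)((0) + (0) - (0)) = 0
This differs from the proposed value -x.
False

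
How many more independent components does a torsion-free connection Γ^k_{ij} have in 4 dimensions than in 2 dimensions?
Independent components in n dimensions: n × n(n+1)/2 = n^2(n+1)/2.
4D: 4 × 10 = 40
2D: 2 × 3 = 6
Difference = 40 - 6 = 34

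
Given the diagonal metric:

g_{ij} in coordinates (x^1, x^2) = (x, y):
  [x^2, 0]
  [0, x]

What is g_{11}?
With x^1 = x, x^2 = y, g_{11} = g_{xx} is the row-1, column-1 entry of the matrix.
g_{11} = x^2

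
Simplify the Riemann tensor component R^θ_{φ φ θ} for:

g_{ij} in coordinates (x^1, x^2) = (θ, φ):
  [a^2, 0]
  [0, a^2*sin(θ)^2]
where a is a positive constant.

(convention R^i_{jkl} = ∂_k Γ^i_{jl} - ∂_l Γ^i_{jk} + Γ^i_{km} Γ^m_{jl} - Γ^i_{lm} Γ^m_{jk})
Non-zero Christoffel symbols (Γ^k_{ij} = Γ^k_{ji}):
Γ^θ_{φ φ} = -sin(2*θ)/2
Γ^φ_{θ φ} = 1/tan(θ)
R^θ_{φ φ θ} = ∂_φ Γ^θ_{φ θ} - ∂_θ Γ^θ_{φ φ} + Γ^θ_{φ m} Γ^m_{φ θ} - Γ^θ_{θ m} Γ^m_{φ φ}
  = (0) - (-cos(2*θ)) + (-cos(θ)^2) - (0) = -sin(θ)^2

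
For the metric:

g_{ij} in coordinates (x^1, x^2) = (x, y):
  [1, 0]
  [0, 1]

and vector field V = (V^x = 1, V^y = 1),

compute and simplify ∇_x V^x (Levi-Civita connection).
All Christoffel symbols are zero.
∇_x V^x = ∂_x V^x + Γ^x_{x j} V^j
  = (0) + (0)(1) + (0)(1)
  = 0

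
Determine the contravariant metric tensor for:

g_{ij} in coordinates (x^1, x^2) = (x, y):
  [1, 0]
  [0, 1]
The metric is diagonal, so g^{ij} is diagonal with entries 1/g_{ii}: diag(1, 1).
g^{ij}:
  [1, 0]
  [0, 1]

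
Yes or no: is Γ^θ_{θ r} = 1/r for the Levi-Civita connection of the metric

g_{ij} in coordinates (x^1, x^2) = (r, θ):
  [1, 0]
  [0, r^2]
Γ^θ_{θ r} = (1/2) g^{θθ} (∂_θ g_{θr} + ∂_r g_{θθ} - ∂_θ g_{θr}) = (1/2)(1/r^2)((0) + (2*r) - (0)) = 1/r
This equals the proposed value 1/r.
Yes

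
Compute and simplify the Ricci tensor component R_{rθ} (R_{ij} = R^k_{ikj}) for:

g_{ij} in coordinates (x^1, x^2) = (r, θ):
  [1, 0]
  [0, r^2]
Non-zero Christoffel symbols (Γ^k_{ij} = Γ^k_{ji}):
Γ^r_{θ θ} = -r
Γ^θ_{r θ} = 1/r
R^r_{r r θ} = 0 (a repeated index in an antisymmetric pair)
R^θ_{r θ θ} = 0 (a repeated index in an antisymmetric pair)
R_{rθ} = R^r_{r r θ} + R^θ_{r θ θ} = (0) + (0) = 0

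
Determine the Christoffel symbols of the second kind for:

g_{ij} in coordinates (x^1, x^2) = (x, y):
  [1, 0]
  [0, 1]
Using Γ^k_{ij} = (1/2) g^{km} (∂_i g_{mj} + ∂_j g_{mi} - ∂_m g_{ij}); the metric is diagonal, so only the m = k term contributes.
Every metric component is constant, so all ∂_m g_{ij} = 0 and every Christoffel symbol vanishes.
All Christoffel symbols are zero.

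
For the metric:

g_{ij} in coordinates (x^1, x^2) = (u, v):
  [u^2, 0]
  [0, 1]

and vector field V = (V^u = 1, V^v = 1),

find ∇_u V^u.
Non-zero Christoffel symbols:
Γ^u_{u u} = 1/u
∇_u V^u = ∂_u V^u + Γ^u_{u j} V^j
  = (0) + (1/u)(1) + (0)(1)
  = 1/u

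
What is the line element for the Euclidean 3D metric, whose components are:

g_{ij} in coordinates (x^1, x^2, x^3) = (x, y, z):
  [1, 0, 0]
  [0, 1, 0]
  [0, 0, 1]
ds^2 = g_{ij} dx^i dx^j; only the non-zero components contribute.
ds^2 = dx^2 + dy^2 + dz^2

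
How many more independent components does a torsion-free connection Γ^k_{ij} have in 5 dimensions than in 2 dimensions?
Independent components in n dimensions: n × n(n+1)/2 = n^2(n+1)/2.
5D: 5 × 15 = 75
2D: 2 × 3 = 6
Difference = 75 - 6 = 69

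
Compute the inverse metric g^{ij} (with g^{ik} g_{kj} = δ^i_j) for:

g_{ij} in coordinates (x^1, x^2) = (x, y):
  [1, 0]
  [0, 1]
The metric is diagonal, so g^{ij} is diagonal with entries 1/g_{ii}: diag(1, 1).
g^{ij}:
  [1, 0]
  [0, 1]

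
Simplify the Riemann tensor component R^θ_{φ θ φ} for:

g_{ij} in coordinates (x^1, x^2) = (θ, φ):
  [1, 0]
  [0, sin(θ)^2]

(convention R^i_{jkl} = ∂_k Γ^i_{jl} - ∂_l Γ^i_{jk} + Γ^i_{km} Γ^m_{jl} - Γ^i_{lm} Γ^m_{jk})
Non-zero Christoffel symbols (Γ^k_{ij} = Γ^k_{ji}):
Γ^θ_{φ φ} = -sin(2*θ)/2
Γ^φ_{θ φ} = 1/tan(θ)
R^θ_{φ θ φ} = ∂_θ Γ^θ_{φ φ} - ∂_φ Γ^θ_{φ θ} + Γ^θ_{θ m} Γ^m_{φ φ} - Γ^θ_{φ m} Γ^m_{φ θ}
  = (-cos(2*θ)) - (0) + (0) - (-cos(θ)^2) = sin(θ)^2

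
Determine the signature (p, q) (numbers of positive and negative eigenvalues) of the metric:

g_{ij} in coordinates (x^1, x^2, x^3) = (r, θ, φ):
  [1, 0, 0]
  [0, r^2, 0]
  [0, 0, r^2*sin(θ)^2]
The metric is diagonal, so its eigenvalues are the diagonal entries: 1, r^2, r^2*sin(θ)^2 (at a generic point, where coordinate-dependent entries are positive).
3 positive, 0 negative.
(3, 0) - Riemannian (positive definite)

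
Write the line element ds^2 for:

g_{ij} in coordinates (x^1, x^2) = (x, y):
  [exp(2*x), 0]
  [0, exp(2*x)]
ds^2 = g_{ij} dx^i dx^j; only the non-zero components contribute.
ds^2 = exp(2*x) dx^2 + exp(2*x) dy^2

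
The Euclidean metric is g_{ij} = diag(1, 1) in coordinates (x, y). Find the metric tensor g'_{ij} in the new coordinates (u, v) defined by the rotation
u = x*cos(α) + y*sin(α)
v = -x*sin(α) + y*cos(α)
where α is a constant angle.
Invert the transformation: x = u*cos(α) - v*sin(α), y = u*sin(α) + v*cos(α)
g'_{ij} = (∂x^k/∂x'^i)(∂x^l/∂x'^j) g_{kl}; with g_{kl} = δ_{kl} this is Σ_k (∂x^k/∂x'^i)(∂x^k/∂x'^j).
Jacobian: ∂x/∂u = cos(α), ∂x/∂v = -sin(α), ∂y/∂u = sin(α), ∂y/∂v = cos(α)
g'_{uu} = (cos(α))(cos(α)) + (sin(α))(sin(α)) = 1
g'_{uv} = (cos(α))(-sin(α)) + (sin(α))(cos(α)) = 0
g'_{vv} = (-sin(α))(-sin(α)) + (cos(α))(cos(α)) = 1
g'_{ij} = diag(1, 1)
The Euclidean metric is invariant under rotations.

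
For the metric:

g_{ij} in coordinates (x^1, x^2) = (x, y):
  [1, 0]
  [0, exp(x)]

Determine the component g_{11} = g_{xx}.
With x^1 = x, x^2 = y, g_{11} = g_{xx} is the row-1, column-1 entry of the matrix.
g_{11} = 1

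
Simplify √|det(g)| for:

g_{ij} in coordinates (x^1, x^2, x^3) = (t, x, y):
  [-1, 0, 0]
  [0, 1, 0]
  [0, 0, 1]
det(g) = -1
√|det(g)| = 1
Volume element: dV = 1 dt dx dy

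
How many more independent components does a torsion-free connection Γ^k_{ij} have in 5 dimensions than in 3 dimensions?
Independent components in n dimensions: n × n(n+1)/2 = n^2(n+1)/2.
5D: 5 × 15 = 75
3D: 3 × 6 = 18
Difference = 75 - 18 = 57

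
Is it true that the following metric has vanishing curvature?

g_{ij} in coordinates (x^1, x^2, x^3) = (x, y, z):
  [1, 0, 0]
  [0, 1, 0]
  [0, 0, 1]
All metric components are constant, so every Christoffel symbol vanishes and R^i_{jkl} = 0.
Yes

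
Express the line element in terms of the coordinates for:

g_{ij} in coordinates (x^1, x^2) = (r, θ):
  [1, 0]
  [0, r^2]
ds^2 = g_{ij} dx^i dx^j; only the non-zero components contribute.
ds^2 = dr^2 + r^2 dθ^2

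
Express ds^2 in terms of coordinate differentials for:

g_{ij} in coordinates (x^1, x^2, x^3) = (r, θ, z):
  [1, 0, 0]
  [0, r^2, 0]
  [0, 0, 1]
ds^2 = g_{ij} dx^i dx^j; only the non-zero components contribute.
ds^2 = dr^2 + r^2 dθ^2 + dz^2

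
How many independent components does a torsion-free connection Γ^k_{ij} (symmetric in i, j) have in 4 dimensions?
Γ^k_{ij} has n choices for the upper index and n(n+1)/2 independent symmetric lower index pairs.
Total = 4 × 4×5/2 = 4 × 10 = 40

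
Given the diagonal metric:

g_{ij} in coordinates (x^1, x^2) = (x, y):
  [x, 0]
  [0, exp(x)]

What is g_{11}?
With x^1 = x, x^2 = y, g_{11} = g_{xx} is the row-1, column-1 entry of the matrix.
g_{11} = x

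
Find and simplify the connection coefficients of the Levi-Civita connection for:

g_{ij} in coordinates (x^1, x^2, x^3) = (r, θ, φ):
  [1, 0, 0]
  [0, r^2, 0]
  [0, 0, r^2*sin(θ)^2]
Using Γ^k_{ij} = (1/2) g^{km} (∂_i g_{mj} + ∂_j g_{mi} - ∂_m g_{ij}); the metric is diagonal, so only the m = k term contributes.
Non-zero symbols (using the symmetry Γ^k_{ij} = Γ^k_{ji}):
Γ^r_{θ θ} = (1/2) g^{rr} (∂_θ g_{rθ} + ∂_θ g_{rθ} - ∂_r g_{θθ}) = (1/2)(1)((0) + (0) - (2*r)) = -r
Γ^r_{φ φ} = (1/2) g^{rr} (∂_φ g_{rφ} + ∂_φ g_{rφ} - ∂_r g_{φφ}) = (1/2)(1)((0) + (0) - (2*r*sin(θ)^2)) = -r*sin(θ)^2
Γ^θ_{r θ} = (1/2) g^{θθ} (∂_r g_{θθ} + ∂_θ g_{θr} - ∂_θ g_{rθ}) = (1/2)(1/r^2)((2*r) + (0) - (0)) = 1/r
Γ^θ_{φ φ} = (1/2) g^{θθ} (∂_φ g_{θφ} + ∂_φ g_{θφ} - ∂_θ g_{φφ}) = (1/2)(1/r^2)((0) + (0) - (r^2*sin(2*θ))) = -sin(2*θ)/2
Γ^φ_{r φ} = (1/2) g^{φφ} (∂_r g_{φφ} + ∂_φ g_{φr} - ∂_φ g_{rφ}) = (1/2)(1/(r^2*sin(θ)^2))((2*r*sin(θ)^2) + (0) - (0)) = 1/r
Γ^φ_{θ φ} = (1/2) g^{φφ} (∂_θ g_{φφ} + ∂_φ g_{φθ} - ∂_φ g_{θφ}) = (1/2)(1/(r^2*sin(θ)^2))((r^2*sin(2*θ)) + (0) - (0)) = 1/tan(θ)
All other Christoffel symbols are zero.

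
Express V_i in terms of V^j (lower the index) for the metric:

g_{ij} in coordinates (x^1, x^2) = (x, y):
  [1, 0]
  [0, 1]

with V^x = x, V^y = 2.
V_i = g_{ij} V^j:
V_x = (1)(x) + (0)(2) = x
V_y = (0)(x) + (1)(2) = 2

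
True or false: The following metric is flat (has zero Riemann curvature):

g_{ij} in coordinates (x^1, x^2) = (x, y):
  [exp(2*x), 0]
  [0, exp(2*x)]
Non-zero Christoffel symbols:
Γ^x_{x x} = 1
Γ^x_{y y} = -1
Γ^y_{x y} = 1
Ricci tensor: R_{xx} = 0, R_{xy} = 0, R_{yy} = 0
All R_{ij} vanish; in 2 dimensions the Riemann tensor is fully determined by the Ricci tensor, so R^i_{jkl} = 0: the metric is flat (curvilinear coordinates on flat space).
True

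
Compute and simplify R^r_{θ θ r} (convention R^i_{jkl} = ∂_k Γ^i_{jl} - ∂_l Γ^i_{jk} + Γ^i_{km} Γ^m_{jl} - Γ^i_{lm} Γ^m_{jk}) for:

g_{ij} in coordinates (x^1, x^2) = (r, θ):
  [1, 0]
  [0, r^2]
Non-zero Christoffel symbols (Γ^k_{ij} = Γ^k_{ji}):
Γ^r_{θ θ} = -r
Γ^θ_{r θ} = 1/r
R^r_{θ θ r} = ∂_θ Γ^r_{θ r} - ∂_r Γ^r_{θ θ} + Γ^r_{θ m} Γ^m_{θ r} - Γ^r_{r m} Γ^m_{θ θ}
  = (0) - (-1) + (-1) - (0) = 0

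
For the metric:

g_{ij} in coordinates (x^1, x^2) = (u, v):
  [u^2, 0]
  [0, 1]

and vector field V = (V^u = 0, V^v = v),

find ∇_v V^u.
Non-zero Christoffel symbols:
Γ^u_{u u} = 1/u
∇_v V^u = ∂_v V^u + Γ^u_{v j} V^j
  = (0) + (0)(0) + (0)(v)
  = 0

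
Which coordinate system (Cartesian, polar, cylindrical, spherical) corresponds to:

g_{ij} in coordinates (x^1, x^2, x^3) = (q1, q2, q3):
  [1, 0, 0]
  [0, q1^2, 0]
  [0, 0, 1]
The line element ds^2 = dq1^2 + q1^2 dq2^2 + dq3^2 is dr^2 + r^2 dθ^2 + dz^2 with q1 = r, q2 = θ, q3 = z.
cylindrical coordinates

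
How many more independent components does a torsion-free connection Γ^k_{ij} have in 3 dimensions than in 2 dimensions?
Independent components in n dimensions: n × n(n+1)/2 = n^2(n+1)/2.
3D: 3 × 6 = 18
2D: 2 × 3 = 6
Difference = 18 - 6 = 12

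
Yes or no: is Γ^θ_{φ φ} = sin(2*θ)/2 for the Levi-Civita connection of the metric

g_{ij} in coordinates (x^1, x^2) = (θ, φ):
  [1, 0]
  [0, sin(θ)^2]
Γ^θ_{φ φ} = (1/2) g^{θθ} (∂_φ g_{θφ} + ∂_φ g_{θφ} - ∂_θ g_{φφ}) = (1/2)(1)((0) + (0) - (sin(2*θ))) = -sin(2*θ)/2
This differs from the proposed value sin(2*θ)/2.
No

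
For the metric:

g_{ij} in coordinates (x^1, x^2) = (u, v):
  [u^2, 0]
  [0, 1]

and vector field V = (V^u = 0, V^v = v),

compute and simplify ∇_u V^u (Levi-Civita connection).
Non-zero Christoffel symbols:
Γ^u_{u u} = 1/u
∇_u V^u = ∂_u V^u + Γ^u_{u j} V^j
  = (0) + (1/u)(0) + (0)(v)
  = 0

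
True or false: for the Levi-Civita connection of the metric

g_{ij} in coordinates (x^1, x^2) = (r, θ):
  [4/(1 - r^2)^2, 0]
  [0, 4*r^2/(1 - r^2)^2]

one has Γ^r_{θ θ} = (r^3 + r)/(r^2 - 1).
Γ^r_{θ θ} = (1/2) g^{rr} (∂_θ g_{rθ} + ∂_θ g_{rθ} - ∂_r g_{θθ}) = (1/2)((1 - r^2)^2/4)((0) + (0) - (-8*(r^3 + r)/(r^2 - 1)^3)) = (r^3 + r)/(r^2 - 1)
This equals the proposed value (r^3 + r)/(r^2 - 1).
True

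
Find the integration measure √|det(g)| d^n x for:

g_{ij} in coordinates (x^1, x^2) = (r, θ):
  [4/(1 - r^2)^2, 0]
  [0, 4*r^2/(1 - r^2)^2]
det(g) = 16*r^2/(1 - r^2)^4
√|det(g)| = 4*r/(r^2 - 1)^2
Volume element: dV = 4*r/(r^2 - 1)^2 dr dθ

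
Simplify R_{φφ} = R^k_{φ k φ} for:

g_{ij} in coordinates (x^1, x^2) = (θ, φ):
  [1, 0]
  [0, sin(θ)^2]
Non-zero Christoffel symbols (Γ^k_{ij} = Γ^k_{ji}):
Γ^θ_{φ φ} = -sin(2*θ)/2
Γ^φ_{θ φ} = 1/tan(θ)
R^θ_{φ θ φ} = ∂_θ Γ^θ_{φ φ} - ∂_φ Γ^θ_{φ θ} + Γ^θ_{θ m} Γ^m_{φ φ} - Γ^θ_{φ m} Γ^m_{φ θ}
  = (-cos(2*θ)) - (0) + (0) - (-cos(θ)^2) = sin(θ)^2
R^φ_{φ φ φ} = 0 (a repeated index in an antisymmetric pair)
R_{φφ} = R^θ_{φ θ φ} + R^φ_{φ φ φ} = (sin(θ)^2) + (0) = sin(θ)^2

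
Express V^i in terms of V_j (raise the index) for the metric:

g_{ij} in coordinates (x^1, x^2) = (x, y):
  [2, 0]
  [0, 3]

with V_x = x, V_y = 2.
Inverse metric (diagonal): g^{xx} = 1/2, g^{yy} = 1/3
V^i = g^{ij} V_j:
V^x = (1/2)(x) + (0)(2) = x/2
V^y = (0)(x) + (1/3)(2) = 2/3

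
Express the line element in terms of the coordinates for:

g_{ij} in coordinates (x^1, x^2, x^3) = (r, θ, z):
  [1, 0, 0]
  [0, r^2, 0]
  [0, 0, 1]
ds^2 = g_{ij} dx^i dx^j; only the non-zero components contribute.
ds^2 = dr^2 + r^2 dθ^2 + dz^2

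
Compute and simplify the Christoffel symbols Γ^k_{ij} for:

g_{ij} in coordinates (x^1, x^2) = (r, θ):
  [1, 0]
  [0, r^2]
Using Γ^k_{ij} = (1/2) g^{km} (∂_i g_{mj} + ∂_j g_{mi} - ∂_m g_{ij}); the metric is diagonal, so only the m = k term contributes.
Non-zero symbols (using the symmetry Γ^k_{ij} = Γ^k_{ji}):
Γ^r_{θ θ} = (1/2) g^{rr} (∂_θ g_{rθ} + ∂_θ g_{rθ} - ∂_r g_{θθ}) = (1/2)(1)((0) + (0) - (2*r)) = -r
Γ^θ_{r θ} = (1/2) g^{θθ} (∂_r g_{θθ} + ∂_θ g_{θr} - ∂_θ g_{rθ}) = (1/2)(1/r^2)((2*r) + (0) - (0)) = 1/r
All other Christoffel symbols are zero.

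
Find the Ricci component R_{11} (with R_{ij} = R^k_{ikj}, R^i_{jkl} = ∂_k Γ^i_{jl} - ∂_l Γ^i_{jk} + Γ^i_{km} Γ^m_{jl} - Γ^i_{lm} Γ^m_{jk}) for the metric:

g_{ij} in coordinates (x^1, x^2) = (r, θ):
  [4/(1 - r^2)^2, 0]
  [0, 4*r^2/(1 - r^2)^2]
Non-zero Christoffel symbols (Γ^k_{ij} = Γ^k_{ji}):
Γ^r_{r r} = 2*r/(1 - r^2)
Γ^r_{θ θ} = (r^3 + r)/(r^2 - 1)
Γ^θ_{r θ} = (-r^2 - 1)/(r^3 - r)
R^r_{r r r} = 0 (a repeated index in an antisymmetric pair)
R^θ_{r θ r} = ∂_θ Γ^θ_{r r} - ∂_r Γ^θ_{r θ} + Γ^θ_{θ m} Γ^m_{r r} - Γ^θ_{r m} Γ^m_{r θ}
  = (0) - ((r^4 + 4*r^2 - 1)/(r^3 - r)^2) + (2*(r^2 + 1)/(r^2 - 1)^2) - ((r^2 + 1)^2/(r^3 - r)^2) = -4/(r^2 - 1)^2
R_{rr} = R^r_{r r r} + R^θ_{r θ r} = (0) + (-4/(r^2 - 1)^2) = -4/(r^2 - 1)^2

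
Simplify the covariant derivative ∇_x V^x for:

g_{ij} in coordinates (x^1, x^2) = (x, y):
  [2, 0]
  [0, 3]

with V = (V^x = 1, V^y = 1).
All Christoffel symbols are zero.
∇_x V^x = ∂_x V^x + Γ^x_{x j} V^j
  = (0) + (0)(1) + (0)(1)
  = 0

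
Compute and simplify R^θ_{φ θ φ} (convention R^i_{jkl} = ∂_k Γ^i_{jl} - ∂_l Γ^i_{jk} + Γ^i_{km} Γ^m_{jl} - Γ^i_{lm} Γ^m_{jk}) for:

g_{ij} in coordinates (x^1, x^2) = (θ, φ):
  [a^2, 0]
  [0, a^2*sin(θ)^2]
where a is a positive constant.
Non-zero Christoffel symbols (Γ^k_{ij} = Γ^k_{ji}):
Γ^θ_{φ φ} = -sin(2*θ)/2
Γ^φ_{θ φ} = 1/tan(θ)
R^θ_{φ θ φ} = ∂_θ Γ^θ_{φ φ} - ∂_φ Γ^θ_{φ θ} + Γ^θ_{θ m} Γ^m_{φ φ} - Γ^θ_{φ m} Γ^m_{φ θ}
  = (-cos(2*θ)) - (0) + (0) - (-cos(θ)^2) = sin(θ)^2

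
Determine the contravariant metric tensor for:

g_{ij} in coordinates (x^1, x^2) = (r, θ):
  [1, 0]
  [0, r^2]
The metric is diagonal, so g^{ij} is diagonal with entries 1/g_{ii}: diag(1, 1/(r^2)).
g^{ij}:
  [1, 0]
  [0, 1/r^2]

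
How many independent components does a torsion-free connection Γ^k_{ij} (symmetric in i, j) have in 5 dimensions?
Γ^k_{ij} has n choices for the upper index and n(n+1)/2 independent symmetric lower index pairs.
Total = 5 × 5×6/2 = 5 × 15 = 75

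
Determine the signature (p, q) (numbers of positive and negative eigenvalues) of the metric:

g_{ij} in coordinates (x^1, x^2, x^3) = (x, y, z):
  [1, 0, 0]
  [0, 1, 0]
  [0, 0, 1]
The metric is diagonal, so its eigenvalues are the diagonal entries: 1, 1, 1 (at a generic point, where coordinate-dependent entries are positive).
3 positive, 0 negative.
(3, 0) - Riemannian (positive definite)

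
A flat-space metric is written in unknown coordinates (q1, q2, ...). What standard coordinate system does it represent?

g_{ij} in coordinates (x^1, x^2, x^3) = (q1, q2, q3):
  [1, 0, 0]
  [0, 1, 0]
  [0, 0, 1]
All components are constant and the metric is the identity, i.e. orthonormal rectilinear coordinates.
Cartesian (3D) coordinates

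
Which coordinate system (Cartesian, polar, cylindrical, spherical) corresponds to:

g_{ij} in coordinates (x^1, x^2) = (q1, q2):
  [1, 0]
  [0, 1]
All components are constant and the metric is the identity, i.e. orthonormal rectilinear coordinates.
Cartesian (2D) coordinates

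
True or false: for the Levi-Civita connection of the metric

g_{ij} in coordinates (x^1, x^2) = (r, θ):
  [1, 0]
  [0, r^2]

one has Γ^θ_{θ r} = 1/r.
Γ^θ_{θ r} = (1/2) g^{θθ} (∂_θ g_{θr} + ∂_r g_{θθ} - ∂_θ g_{θr}) = (1/2)(1/r^2)((0) + (2*r) - (0)) = 1/r
This equals the proposed value 1/r.
True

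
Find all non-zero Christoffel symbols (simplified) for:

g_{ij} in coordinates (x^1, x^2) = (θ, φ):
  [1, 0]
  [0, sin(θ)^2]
Using Γ^k_{ij} = (1/2) g^{km} (∂_i g_{mj} + ∂_j g_{mi} - ∂_m g_{ij}); the metric is diagonal, so only the m = k term contributes.
Non-zero symbols (using the symmetry Γ^k_{ij} = Γ^k_{ji}):
Γ^θ_{φ φ} = (1/2) g^{θθ} (∂_φ g_{θφ} + ∂_φ g_{θφ} - ∂_θ g_{φφ}) = (1/2)(1)((0) + (0) - (sin(2*θ))) = -sin(2*θ)/2
Γ^φ_{θ φ} = (1/2) g^{φφ} (∂_θ g_{φφ} + ∂_φ g_{φθ} - ∂_φ g_{θφ}) = (1/2)(1/sin(θ)^2)((sin(2*θ)) + (0) - (0)) = 1/tan(θ)
All other Christoffel symbols are zero.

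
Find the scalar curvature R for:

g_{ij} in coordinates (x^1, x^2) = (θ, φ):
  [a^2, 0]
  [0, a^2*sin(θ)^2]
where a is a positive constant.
Non-zero Christoffel symbols (Γ^k_{ij} = Γ^k_{ji}):
Γ^θ_{φ φ} = -sin(2*θ)/2
Γ^φ_{θ φ} = 1/tan(θ)
Ricci tensor (R_{ij} = R^k_{ikj}): R_{θθ} = 1, R_{θφ} = 0, R_{φφ} = sin(θ)^2
Inverse metric: g^{θθ} = 1/a^2, g^{φφ} = 1/(a^2*sin(θ)^2)
R = g^{ij} R_{ij} = (1/a^2)(1) + (1/(a^2*sin(θ)^2))(sin(θ)^2) = 2/a^2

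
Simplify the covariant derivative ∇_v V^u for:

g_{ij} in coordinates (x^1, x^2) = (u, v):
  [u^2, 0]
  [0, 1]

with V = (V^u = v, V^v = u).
Non-zero Christoffel symbols:
Γ^u_{u u} = 1/u
∇_v V^u = ∂_v V^u + Γ^u_{v j} V^j
  = (1) + (0)(v) + (0)(u)
  = 1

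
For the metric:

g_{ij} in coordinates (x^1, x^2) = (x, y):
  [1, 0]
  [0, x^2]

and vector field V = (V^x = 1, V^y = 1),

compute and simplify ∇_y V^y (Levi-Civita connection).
Non-zero Christoffel symbols:
Γ^x_{y y} = -x
Γ^y_{x y} = 1/x
∇_y V^y = ∂_y V^y + Γ^y_{y j} V^j
  = (0) + (1/x)(1) + (0)(1)
  = 1/x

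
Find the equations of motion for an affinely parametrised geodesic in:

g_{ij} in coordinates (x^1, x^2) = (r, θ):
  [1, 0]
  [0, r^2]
Geodesic equation: d^2x^k/dλ^2 + Γ^k_{ij} (dx^i/dλ)(dx^j/dλ) = 0.
Non-zero Christoffel symbols:
Γ^r_{θ θ} = -r
Γ^θ_{r θ} = 1/r
Substituting (the symmetric pair Γ^k_{ij}, Γ^k_{ji} combines into a factor 2):
d^2r/dλ^2 - r (dθ/dλ)^2 = 0
d^2θ/dλ^2 + (2/r) (dr/dλ)(dθ/dλ) = 0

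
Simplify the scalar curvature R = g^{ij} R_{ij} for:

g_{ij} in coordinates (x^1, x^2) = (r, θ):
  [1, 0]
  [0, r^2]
Non-zero Christoffel symbols (Γ^k_{ij} = Γ^k_{ji}):
Γ^r_{θ θ} = -r
Γ^θ_{r θ} = 1/r
Ricci tensor (R_{ij} = R^k_{ikj}): R_{rr} = 0, R_{rθ} = 0, R_{θθ} = 0
Inverse metric: g^{rr} = 1, g^{θθ} = 1/r^2
R = g^{ij} R_{ij} = (1)(0) + (1/r^2)(0) = 0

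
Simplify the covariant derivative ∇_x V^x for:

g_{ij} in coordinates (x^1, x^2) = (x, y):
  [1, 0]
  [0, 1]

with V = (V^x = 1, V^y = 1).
All Christoffel symbols are zero.
∇_x V^x = ∂_x V^x + Γ^x_{x j} V^j
  = (0) + (0)(1) + (0)(1)
  = 0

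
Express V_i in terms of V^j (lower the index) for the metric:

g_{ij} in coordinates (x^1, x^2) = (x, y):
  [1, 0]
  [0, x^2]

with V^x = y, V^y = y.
V_i = g_{ij} V^j:
V_x = (1)(y) + (0)(y) = y
V_y = (0)(y) + (x^2)(y) = x^2*y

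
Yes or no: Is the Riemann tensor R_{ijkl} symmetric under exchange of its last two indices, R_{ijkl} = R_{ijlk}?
It is antisymmetric in the last pair: R_{ijkl} = -R_{ijlk}.
No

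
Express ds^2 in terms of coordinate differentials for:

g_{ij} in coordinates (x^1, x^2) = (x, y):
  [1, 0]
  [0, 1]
ds^2 = g_{ij} dx^i dx^j; only the non-zero components contribute.
ds^2 = dx^2 + dy^2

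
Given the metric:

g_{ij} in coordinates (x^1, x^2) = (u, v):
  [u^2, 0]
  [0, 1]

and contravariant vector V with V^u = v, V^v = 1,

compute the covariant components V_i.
V_i = g_{ij} V^j:
V_u = (u^2)(v) + (0)(1) = u^2*v
V_v = (0)(v) + (1)(1) = 1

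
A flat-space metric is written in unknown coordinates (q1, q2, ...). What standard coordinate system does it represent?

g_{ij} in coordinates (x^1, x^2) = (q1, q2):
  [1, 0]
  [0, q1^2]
The line element ds^2 = dq1^2 + q1^2 dq2^2 is dr^2 + r^2 dθ^2 with q1 = r, q2 = θ.
polar coordinates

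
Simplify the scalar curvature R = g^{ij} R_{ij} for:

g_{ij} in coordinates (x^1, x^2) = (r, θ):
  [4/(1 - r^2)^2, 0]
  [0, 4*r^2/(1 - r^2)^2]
Non-zero Christoffel symbols (Γ^k_{ij} = Γ^k_{ji}):
Γ^r_{r r} = 2*r/(1 - r^2)
Γ^r_{θ θ} = (r^3 + r)/(r^2 - 1)
Γ^θ_{r θ} = (-r^2 - 1)/(r^3 - r)
Ricci tensor (R_{ij} = R^k_{ikj}): R_{rr} = -4/(r^2 - 1)^2, R_{rθ} = 0, R_{θθ} = -4*r^2/(r^2 - 1)^2
Inverse metric: g^{rr} = (1 - r^2)^2/4, g^{θθ} = (1 - r^2)^2/(4*r^2)
R = g^{ij} R_{ij} = ((1 - r^2)^2/4)(-4/(r^2 - 1)^2) + ((1 - r^2)^2/(4*r^2))(-4*r^2/(r^2 - 1)^2) = -2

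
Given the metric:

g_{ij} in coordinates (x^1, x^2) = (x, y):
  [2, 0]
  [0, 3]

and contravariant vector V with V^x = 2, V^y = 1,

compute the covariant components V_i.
V_i = g_{ij} V^j:
V_x = (2)(2) + (0)(1) = 4
V_y = (0)(2) + (3)(1) = 3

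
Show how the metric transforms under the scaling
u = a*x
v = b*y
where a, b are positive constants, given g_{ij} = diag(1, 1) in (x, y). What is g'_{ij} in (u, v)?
Invert the transformation: x = u/a, y = v/b
g'_{ij} = (∂x^k/∂x'^i)(∂x^l/∂x'^j) g_{kl}; with g_{kl} = δ_{kl} this is Σ_k (∂x^k/∂x'^i)(∂x^k/∂x'^j).
Jacobian: ∂x/∂u = 1/a, ∂x/∂v = 0, ∂y/∂u = 0, ∂y/∂v = 1/b
g'_{uu} = (1/a)(1/a) + (0)(0) = 1/a^2
g'_{uv} = (1/a)(0) + (0)(1/b) = 0
g'_{vv} = (0)(0) + (1/b)(1/b) = 1/b^2
g'_{ij} = diag(1/a^2, 1/b^2)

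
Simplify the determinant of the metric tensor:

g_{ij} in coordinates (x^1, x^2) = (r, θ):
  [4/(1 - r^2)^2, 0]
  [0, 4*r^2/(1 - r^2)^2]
For a 2×2 metric: det(g) = g_{11}·g_{22} - g_{12}·g_{21}
= (4/(1 - r^2)^2)·(4*r^2/(1 - r^2)^2) - (0)·(0)
= 16*r^2/(1 - r^2)^4 - 0
det(g) = 16*r^2/(1 - r^2)^4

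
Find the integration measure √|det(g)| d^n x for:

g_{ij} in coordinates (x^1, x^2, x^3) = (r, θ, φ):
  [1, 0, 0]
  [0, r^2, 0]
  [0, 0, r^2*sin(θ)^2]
det(g) = r^4*sin(θ)^2
√|det(g)| = r^2*sin(θ) (taking 0 < θ < π so that |sin(θ)| = sin(θ))
Volume element: dV = r^2*sin(θ) dr dθ dφ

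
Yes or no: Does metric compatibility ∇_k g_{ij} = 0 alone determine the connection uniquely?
One also needs vanishing torsion; metric compatibility plus torsion-freeness singles out the Levi-Civita connection.
No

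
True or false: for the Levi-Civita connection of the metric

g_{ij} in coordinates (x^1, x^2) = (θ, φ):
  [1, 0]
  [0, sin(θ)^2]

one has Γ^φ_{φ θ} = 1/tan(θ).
Γ^φ_{φ θ} = (1/2) g^{φφ} (∂_φ g_{φθ} + ∂_θ g_{φφ} - ∂_φ g_{φθ}) = (1/2)(1/sin(θ)^2)((0) + (sin(2*θ)) - (0)) = 1/tan(θ)
This equals the proposed value 1/tan(θ).
True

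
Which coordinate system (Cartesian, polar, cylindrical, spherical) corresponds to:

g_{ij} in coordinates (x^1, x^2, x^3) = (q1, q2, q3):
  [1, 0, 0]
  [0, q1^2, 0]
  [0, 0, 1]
The line element ds^2 = dq1^2 + q1^2 dq2^2 + dq3^2 is dr^2 + r^2 dθ^2 + dz^2 with q1 = r, q2 = θ, q3 = z.
cylindrical coordinates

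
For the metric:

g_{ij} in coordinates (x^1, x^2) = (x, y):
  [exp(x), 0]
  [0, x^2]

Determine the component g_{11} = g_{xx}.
With x^1 = x, x^2 = y, g_{11} = g_{xx} is the row-1, column-1 entry of the matrix.
g_{11} = exp(x)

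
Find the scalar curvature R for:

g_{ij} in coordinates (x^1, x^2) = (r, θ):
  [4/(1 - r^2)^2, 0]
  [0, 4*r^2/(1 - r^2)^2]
Non-zero Christoffel symbols (Γ^k_{ij} = Γ^k_{ji}):
Γ^r_{r r} = 2*r/(1 - r^2)
Γ^r_{θ θ} = (r^3 + r)/(r^2 - 1)
Γ^θ_{r θ} = (-r^2 - 1)/(r^3 - r)
Ricci tensor (R_{ij} = R^k_{ikj}): R_{rr} = -4/(r^2 - 1)^2, R_{rθ} = 0, R_{θθ} = -4*r^2/(r^2 - 1)^2
Inverse metric: g^{rr} = (1 - r^2)^2/4, g^{θθ} = (1 - r^2)^2/(4*r^2)
R = g^{ij} R_{ij} = ((1 - r^2)^2/4)(-4/(r^2 - 1)^2) + ((1 - r^2)^2/(4*r^2))(-4*r^2/(r^2 - 1)^2) = -2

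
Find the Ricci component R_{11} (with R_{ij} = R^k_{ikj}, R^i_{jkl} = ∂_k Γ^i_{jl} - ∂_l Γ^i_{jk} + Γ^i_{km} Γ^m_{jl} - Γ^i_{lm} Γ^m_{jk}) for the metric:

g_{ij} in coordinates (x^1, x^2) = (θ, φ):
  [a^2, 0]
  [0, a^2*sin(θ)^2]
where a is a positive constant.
Non-zero Christoffel symbols (Γ^k_{ij} = Γ^k_{ji}):
Γ^θ_{φ φ} = -sin(2*θ)/2
Γ^φ_{θ φ} = 1/tan(θ)
R^θ_{θ θ θ} = 0 (a repeated index in an antisymmetric pair)
R^φ_{θ φ θ} = ∂_φ Γ^φ_{θ θ} - ∂_θ Γ^φ_{θ φ} + Γ^φ_{φ m} Γ^m_{θ θ} - Γ^φ_{θ m} Γ^m_{θ φ}
  = (0) - (-1/sin(θ)^2) + (0) - (1/tan(θ)^2) = 1
R_{θθ} = R^θ_{θ θ θ} + R^φ_{θ φ θ} = (0) + (1) = 1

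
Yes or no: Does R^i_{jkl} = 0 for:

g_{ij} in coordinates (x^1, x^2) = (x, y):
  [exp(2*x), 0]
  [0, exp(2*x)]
Non-zero Christoffel symbols:
Γ^x_{x x} = 1
Γ^x_{y y} = -1
Γ^y_{x y} = 1
Ricci tensor: R_{xx} = 0, R_{xy} = 0, R_{yy} = 0
All R_{ij} vanish; in 2 dimensions the Riemann tensor is fully determined by the Ricci tensor, so R^i_{jkl} = 0: the metric is flat (curvilinear coordinates on flat space).
Yes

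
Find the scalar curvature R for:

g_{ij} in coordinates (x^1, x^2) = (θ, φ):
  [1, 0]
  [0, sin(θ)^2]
Non-zero Christoffel symbols (Γ^k_{ij} = Γ^k_{ji}):
Γ^θ_{φ φ} = -sin(2*θ)/2
Γ^φ_{θ φ} = 1/tan(θ)
Ricci tensor (R_{ij} = R^k_{ikj}): R_{θθ} = 1, R_{θφ} = 0, R_{φφ} = sin(θ)^2
Inverse metric: g^{θθ} = 1, g^{φφ} = 1/sin(θ)^2
R = g^{ij} R_{ij} = (1)(1) + (1/sin(θ)^2)(sin(θ)^2) = 2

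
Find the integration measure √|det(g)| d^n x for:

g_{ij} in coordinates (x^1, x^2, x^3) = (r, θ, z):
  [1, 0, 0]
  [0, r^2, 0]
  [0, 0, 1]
det(g) = r^2
√|det(g)| = r
Volume element: dV = r dr dθ dz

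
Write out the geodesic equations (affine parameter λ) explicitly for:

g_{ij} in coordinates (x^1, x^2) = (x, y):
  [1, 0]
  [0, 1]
Geodesic equation: d^2x^k/dλ^2 + Γ^k_{ij} (dx^i/dλ)(dx^j/dλ) = 0.
All Christoffel symbols vanish, so the geodesics are straight lines:
d^2x/dλ^2 = 0
d^2y/dλ^2 = 0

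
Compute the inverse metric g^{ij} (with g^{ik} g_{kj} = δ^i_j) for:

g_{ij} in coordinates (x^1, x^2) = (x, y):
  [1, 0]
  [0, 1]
The metric is diagonal, so g^{ij} is diagonal with entries 1/g_{ii}: diag(1, 1).
g^{ij}:
  [1, 0]
  [0, 1]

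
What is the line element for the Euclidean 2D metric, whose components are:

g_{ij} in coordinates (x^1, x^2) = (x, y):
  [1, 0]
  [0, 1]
ds^2 = g_{ij} dx^i dx^j; only the non-zero components contribute.
ds^2 = dx^2 + dy^2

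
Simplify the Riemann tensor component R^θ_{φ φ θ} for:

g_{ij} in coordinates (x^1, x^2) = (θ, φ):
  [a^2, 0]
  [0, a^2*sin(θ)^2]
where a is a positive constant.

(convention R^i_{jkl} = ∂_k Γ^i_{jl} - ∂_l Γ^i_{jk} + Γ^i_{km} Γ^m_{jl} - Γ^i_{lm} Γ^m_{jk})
Non-zero Christoffel symbols (Γ^k_{ij} = Γ^k_{ji}):
Γ^θ_{φ φ} = -sin(2*θ)/2
Γ^φ_{θ φ} = 1/tan(θ)
R^θ_{φ φ θ} = ∂_φ Γ^θ_{φ θ} - ∂_θ Γ^θ_{φ φ} + Γ^θ_{φ m} Γ^m_{φ θ} - Γ^θ_{θ m} Γ^m_{φ φ}
  = (0) - (-cos(2*θ)) + (-cos(θ)^2) - (0) = -sin(θ)^2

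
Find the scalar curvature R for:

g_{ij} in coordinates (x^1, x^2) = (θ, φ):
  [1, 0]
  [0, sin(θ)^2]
Non-zero Christoffel symbols (Γ^k_{ij} = Γ^k_{ji}):
Γ^θ_{φ φ} = -sin(2*θ)/2
Γ^φ_{θ φ} = 1/tan(θ)
Ricci tensor (R_{ij} = R^k_{ikj}): R_{θθ} = 1, R_{θφ} = 0, R_{φφ} = sin(θ)^2
Inverse metric: g^{θθ} = 1, g^{φφ} = 1/sin(θ)^2
R = g^{ij} R_{ij} = (1)(1) + (1/sin(θ)^2)(sin(θ)^2) = 2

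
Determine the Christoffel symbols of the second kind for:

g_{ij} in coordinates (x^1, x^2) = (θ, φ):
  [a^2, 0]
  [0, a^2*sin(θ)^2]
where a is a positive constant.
Using Γ^k_{ij} = (1/2) g^{km} (∂_i g_{mj} + ∂_j g_{mi} - ∂_m g_{ij}); the metric is diagonal, so only the m = k term contributes.
Non-zero symbols (using the symmetry Γ^k_{ij} = Γ^k_{ji}):
Γ^θ_{φ φ} = (1/2) g^{θθ} (∂_φ g_{θφ} + ∂_φ g_{θφ} - ∂_θ g_{φφ}) = (1/2)(1/a^2)((0) + (0) - (a^2*sin(2*θ))) = -sin(2*θ)/2
Γ^φ_{θ φ} = (1/2) g^{φφ} (∂_θ g_{φφ} + ∂_φ g_{φθ} - ∂_φ g_{θφ}) = (1/2)(1/(a^2*sin(θ)^2))((a^2*sin(2*θ)) + (0) - (0)) = 1/tan(θ)
All other Christoffel symbols are zero.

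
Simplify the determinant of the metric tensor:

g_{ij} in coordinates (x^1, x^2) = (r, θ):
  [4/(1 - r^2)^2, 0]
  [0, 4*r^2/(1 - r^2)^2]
For a 2×2 metric: det(g) = g_{11}·g_{22} - g_{12}·g_{21}
= (4/(1 - r^2)^2)·(4*r^2/(1 - r^2)^2) - (0)·(0)
= 16*r^2/(1 - r^2)^4 - 0
det(g) = 16*r^2/(1 - r^2)^4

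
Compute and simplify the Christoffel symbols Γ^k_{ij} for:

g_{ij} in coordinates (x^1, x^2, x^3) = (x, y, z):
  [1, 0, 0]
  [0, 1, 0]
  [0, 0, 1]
Using Γ^k_{ij} = (1/2) g^{km} (∂_i g_{mj} + ∂_j g_{mi} - ∂_m g_{ij}); the metric is diagonal, so only the m = k term contributes.
Every metric component is constant, so all ∂_m g_{ij} = 0 and every Christoffel symbol vanishes.
All Christoffel symbols are zero.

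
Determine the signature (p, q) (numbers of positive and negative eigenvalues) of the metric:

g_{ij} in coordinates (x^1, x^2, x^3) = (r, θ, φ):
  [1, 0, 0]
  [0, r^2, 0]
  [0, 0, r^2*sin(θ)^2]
The metric is diagonal, so its eigenvalues are the diagonal entries: 1, r^2, r^2*sin(θ)^2 (at a generic point, where coordinate-dependent entries are positive).
3 positive, 0 negative.
(3, 0) - Riemannian (positive definite)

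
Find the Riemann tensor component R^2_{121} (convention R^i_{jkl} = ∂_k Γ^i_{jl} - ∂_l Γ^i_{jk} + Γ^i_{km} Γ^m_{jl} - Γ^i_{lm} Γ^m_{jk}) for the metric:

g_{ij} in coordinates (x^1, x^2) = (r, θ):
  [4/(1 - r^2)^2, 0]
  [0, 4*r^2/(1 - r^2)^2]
Non-zero Christoffel symbols (Γ^k_{ij} = Γ^k_{ji}):
Γ^r_{r r} = 2*r/(1 - r^2)
Γ^r_{θ θ} = (r^3 + r)/(r^2 - 1)
Γ^θ_{r θ} = (-r^2 - 1)/(r^3 - r)
R^θ_{r θ r} = ∂_θ Γ^θ_{r r} - ∂_r Γ^θ_{r θ} + Γ^θ_{θ m} Γ^m_{r r} - Γ^θ_{r m} Γ^m_{r θ}
  = (0) - ((r^4 + 4*r^2 - 1)/(r^3 - r)^2) + (2*(r^2 + 1)/(r^2 - 1)^2) - ((r^2 + 1)^2/(r^3 - r)^2) = -4/(r^2 - 1)^2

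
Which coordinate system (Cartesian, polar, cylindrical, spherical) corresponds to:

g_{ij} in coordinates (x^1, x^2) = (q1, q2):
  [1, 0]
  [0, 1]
All components are constant and the metric is the identity, i.e. orthonormal rectilinear coordinates.
Cartesian (2D) coordinates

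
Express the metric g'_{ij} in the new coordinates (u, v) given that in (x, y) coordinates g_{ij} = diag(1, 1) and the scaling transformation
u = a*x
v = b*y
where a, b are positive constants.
Invert the transformation: x = u/a, y = v/b
g'_{ij} = (∂x^k/∂x'^i)(∂x^l/∂x'^j) g_{kl}; with g_{kl} = δ_{kl} this is Σ_k (∂x^k/∂x'^i)(∂x^k/∂x'^j).
Jacobian: ∂x/∂u = 1/a, ∂x/∂v = 0, ∂y/∂u = 0, ∂y/∂v = 1/b
g'_{uu} = (1/a)(1/a) + (0)(0) = 1/a^2
g'_{uv} = (1/a)(0) + (0)(1/b) = 0
g'_{vv} = (0)(0) + (1/b)(1/b) = 1/b^2
g'_{ij} = diag(1/a^2, 1/b^2)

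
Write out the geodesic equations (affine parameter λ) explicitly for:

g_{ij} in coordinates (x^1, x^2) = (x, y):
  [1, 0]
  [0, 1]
Geodesic equation: d^2x^k/dλ^2 + Γ^k_{ij} (dx^i/dλ)(dx^j/dλ) = 0.
All Christoffel symbols vanish, so the geodesics are straight lines:
d^2x/dλ^2 = 0
d^2y/dλ^2 = 0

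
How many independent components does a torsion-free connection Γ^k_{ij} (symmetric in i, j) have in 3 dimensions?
Γ^k_{ij} has n choices for the upper index and n(n+1)/2 independent symmetric lower index pairs.
Total = 3 × 3×4/2 = 3 × 6 = 18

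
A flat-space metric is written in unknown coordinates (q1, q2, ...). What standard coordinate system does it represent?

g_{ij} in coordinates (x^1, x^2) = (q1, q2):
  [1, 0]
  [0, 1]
All components are constant and the metric is the identity, i.e. orthonormal rectilinear coordinates.
Cartesian (2D) coordinates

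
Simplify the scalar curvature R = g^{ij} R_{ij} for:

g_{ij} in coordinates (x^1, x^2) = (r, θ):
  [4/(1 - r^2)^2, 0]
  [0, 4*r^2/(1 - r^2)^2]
Non-zero Christoffel symbols (Γ^k_{ij} = Γ^k_{ji}):
Γ^r_{r r} = 2*r/(1 - r^2)
Γ^r_{θ θ} = (r^3 + r)/(r^2 - 1)
Γ^θ_{r θ} = (-r^2 - 1)/(r^3 - r)
Ricci tensor (R_{ij} = R^k_{ikj}): R_{rr} = -4/(r^2 - 1)^2, R_{rθ} = 0, R_{θθ} = -4*r^2/(r^2 - 1)^2
Inverse metric: g^{rr} = (1 - r^2)^2/4, g^{θθ} = (1 - r^2)^2/(4*r^2)
R = g^{ij} R_{ij} = ((1 - r^2)^2/4)(-4/(r^2 - 1)^2) + ((1 - r^2)^2/(4*r^2))(-4*r^2/(r^2 - 1)^2) = -2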